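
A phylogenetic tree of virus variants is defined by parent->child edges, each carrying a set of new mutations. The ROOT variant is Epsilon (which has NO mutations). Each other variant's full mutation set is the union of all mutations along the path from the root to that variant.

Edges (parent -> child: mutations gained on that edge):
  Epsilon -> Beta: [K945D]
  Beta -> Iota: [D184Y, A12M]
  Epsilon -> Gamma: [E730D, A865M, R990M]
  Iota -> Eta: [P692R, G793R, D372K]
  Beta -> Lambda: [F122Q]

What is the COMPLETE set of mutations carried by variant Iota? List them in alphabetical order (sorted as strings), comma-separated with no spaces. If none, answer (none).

At Epsilon: gained [] -> total []
At Beta: gained ['K945D'] -> total ['K945D']
At Iota: gained ['D184Y', 'A12M'] -> total ['A12M', 'D184Y', 'K945D']

Answer: A12M,D184Y,K945D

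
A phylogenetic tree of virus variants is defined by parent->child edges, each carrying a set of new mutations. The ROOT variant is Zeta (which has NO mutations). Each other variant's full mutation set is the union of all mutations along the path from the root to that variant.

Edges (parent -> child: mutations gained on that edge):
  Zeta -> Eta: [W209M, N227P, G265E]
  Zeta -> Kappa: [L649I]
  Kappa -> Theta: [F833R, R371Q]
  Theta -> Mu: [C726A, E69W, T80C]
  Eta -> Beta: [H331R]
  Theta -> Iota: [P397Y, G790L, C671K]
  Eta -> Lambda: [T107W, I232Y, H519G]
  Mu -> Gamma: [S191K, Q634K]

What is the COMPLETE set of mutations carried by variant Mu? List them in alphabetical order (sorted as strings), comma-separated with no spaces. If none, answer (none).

At Zeta: gained [] -> total []
At Kappa: gained ['L649I'] -> total ['L649I']
At Theta: gained ['F833R', 'R371Q'] -> total ['F833R', 'L649I', 'R371Q']
At Mu: gained ['C726A', 'E69W', 'T80C'] -> total ['C726A', 'E69W', 'F833R', 'L649I', 'R371Q', 'T80C']

Answer: C726A,E69W,F833R,L649I,R371Q,T80C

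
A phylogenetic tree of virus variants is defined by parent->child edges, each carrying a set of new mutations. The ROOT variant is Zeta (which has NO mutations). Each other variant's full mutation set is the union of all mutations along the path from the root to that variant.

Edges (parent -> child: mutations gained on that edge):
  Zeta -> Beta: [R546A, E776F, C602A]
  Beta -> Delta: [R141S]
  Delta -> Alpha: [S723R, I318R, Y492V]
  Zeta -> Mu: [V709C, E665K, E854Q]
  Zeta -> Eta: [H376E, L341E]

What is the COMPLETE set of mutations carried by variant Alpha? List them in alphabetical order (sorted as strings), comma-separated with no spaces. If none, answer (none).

Answer: C602A,E776F,I318R,R141S,R546A,S723R,Y492V

Derivation:
At Zeta: gained [] -> total []
At Beta: gained ['R546A', 'E776F', 'C602A'] -> total ['C602A', 'E776F', 'R546A']
At Delta: gained ['R141S'] -> total ['C602A', 'E776F', 'R141S', 'R546A']
At Alpha: gained ['S723R', 'I318R', 'Y492V'] -> total ['C602A', 'E776F', 'I318R', 'R141S', 'R546A', 'S723R', 'Y492V']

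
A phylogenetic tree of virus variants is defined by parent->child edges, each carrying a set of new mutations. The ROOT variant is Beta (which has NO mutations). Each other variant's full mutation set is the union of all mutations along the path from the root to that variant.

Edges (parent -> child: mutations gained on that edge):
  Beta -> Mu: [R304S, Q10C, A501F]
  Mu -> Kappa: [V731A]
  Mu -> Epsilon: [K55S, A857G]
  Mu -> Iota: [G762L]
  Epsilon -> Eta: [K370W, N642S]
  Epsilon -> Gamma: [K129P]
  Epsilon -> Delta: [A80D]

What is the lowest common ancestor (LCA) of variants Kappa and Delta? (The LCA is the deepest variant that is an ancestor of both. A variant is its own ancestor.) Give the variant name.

Path from root to Kappa: Beta -> Mu -> Kappa
  ancestors of Kappa: {Beta, Mu, Kappa}
Path from root to Delta: Beta -> Mu -> Epsilon -> Delta
  ancestors of Delta: {Beta, Mu, Epsilon, Delta}
Common ancestors: {Beta, Mu}
Walk up from Delta: Delta (not in ancestors of Kappa), Epsilon (not in ancestors of Kappa), Mu (in ancestors of Kappa), Beta (in ancestors of Kappa)
Deepest common ancestor (LCA) = Mu

Answer: Mu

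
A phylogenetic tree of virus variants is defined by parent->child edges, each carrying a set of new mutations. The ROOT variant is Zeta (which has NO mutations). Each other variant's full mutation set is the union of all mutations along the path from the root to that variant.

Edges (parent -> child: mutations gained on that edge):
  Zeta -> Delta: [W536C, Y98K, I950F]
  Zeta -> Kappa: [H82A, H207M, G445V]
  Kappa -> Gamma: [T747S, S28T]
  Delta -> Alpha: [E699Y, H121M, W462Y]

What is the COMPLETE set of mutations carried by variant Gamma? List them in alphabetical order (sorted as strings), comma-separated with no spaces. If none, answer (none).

Answer: G445V,H207M,H82A,S28T,T747S

Derivation:
At Zeta: gained [] -> total []
At Kappa: gained ['H82A', 'H207M', 'G445V'] -> total ['G445V', 'H207M', 'H82A']
At Gamma: gained ['T747S', 'S28T'] -> total ['G445V', 'H207M', 'H82A', 'S28T', 'T747S']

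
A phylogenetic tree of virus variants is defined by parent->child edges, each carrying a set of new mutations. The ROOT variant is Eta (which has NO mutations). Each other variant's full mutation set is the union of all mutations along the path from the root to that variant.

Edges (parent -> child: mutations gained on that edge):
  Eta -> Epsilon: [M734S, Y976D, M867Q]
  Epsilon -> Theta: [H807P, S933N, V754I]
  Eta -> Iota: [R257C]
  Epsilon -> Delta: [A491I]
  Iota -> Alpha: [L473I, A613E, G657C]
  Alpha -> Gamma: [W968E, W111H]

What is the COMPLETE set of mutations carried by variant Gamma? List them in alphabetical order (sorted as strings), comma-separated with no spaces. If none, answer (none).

At Eta: gained [] -> total []
At Iota: gained ['R257C'] -> total ['R257C']
At Alpha: gained ['L473I', 'A613E', 'G657C'] -> total ['A613E', 'G657C', 'L473I', 'R257C']
At Gamma: gained ['W968E', 'W111H'] -> total ['A613E', 'G657C', 'L473I', 'R257C', 'W111H', 'W968E']

Answer: A613E,G657C,L473I,R257C,W111H,W968E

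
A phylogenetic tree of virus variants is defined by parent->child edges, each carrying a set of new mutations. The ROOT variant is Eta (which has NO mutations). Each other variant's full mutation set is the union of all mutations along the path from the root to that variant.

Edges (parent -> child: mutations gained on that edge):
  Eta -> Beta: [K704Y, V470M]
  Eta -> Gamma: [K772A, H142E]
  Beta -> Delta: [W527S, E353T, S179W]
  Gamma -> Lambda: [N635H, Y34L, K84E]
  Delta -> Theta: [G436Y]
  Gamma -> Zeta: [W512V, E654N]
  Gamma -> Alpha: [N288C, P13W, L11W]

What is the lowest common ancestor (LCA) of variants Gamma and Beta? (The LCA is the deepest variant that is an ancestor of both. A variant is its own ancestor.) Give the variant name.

Answer: Eta

Derivation:
Path from root to Gamma: Eta -> Gamma
  ancestors of Gamma: {Eta, Gamma}
Path from root to Beta: Eta -> Beta
  ancestors of Beta: {Eta, Beta}
Common ancestors: {Eta}
Walk up from Beta: Beta (not in ancestors of Gamma), Eta (in ancestors of Gamma)
Deepest common ancestor (LCA) = Eta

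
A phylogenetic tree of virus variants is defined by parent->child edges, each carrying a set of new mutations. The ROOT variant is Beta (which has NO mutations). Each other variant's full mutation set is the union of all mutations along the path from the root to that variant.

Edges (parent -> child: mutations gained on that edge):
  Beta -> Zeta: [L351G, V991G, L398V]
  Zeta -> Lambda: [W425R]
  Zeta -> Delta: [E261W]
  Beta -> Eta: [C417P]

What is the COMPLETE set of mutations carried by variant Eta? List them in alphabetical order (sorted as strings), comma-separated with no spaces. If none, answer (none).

Answer: C417P

Derivation:
At Beta: gained [] -> total []
At Eta: gained ['C417P'] -> total ['C417P']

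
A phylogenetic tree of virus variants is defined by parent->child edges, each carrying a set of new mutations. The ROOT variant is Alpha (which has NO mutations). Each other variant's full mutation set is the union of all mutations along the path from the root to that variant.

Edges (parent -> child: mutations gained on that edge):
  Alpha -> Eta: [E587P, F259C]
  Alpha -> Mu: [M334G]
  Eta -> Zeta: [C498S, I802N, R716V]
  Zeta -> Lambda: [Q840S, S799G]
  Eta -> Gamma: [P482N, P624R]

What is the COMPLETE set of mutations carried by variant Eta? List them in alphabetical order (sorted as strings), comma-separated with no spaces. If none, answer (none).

Answer: E587P,F259C

Derivation:
At Alpha: gained [] -> total []
At Eta: gained ['E587P', 'F259C'] -> total ['E587P', 'F259C']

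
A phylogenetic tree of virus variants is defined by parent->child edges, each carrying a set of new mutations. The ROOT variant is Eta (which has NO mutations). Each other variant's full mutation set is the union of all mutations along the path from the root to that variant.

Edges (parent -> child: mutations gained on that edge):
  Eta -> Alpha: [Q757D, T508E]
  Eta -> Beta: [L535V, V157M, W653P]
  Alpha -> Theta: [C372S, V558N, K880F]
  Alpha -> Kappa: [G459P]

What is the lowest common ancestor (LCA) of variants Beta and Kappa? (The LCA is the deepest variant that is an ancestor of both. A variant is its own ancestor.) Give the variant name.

Path from root to Beta: Eta -> Beta
  ancestors of Beta: {Eta, Beta}
Path from root to Kappa: Eta -> Alpha -> Kappa
  ancestors of Kappa: {Eta, Alpha, Kappa}
Common ancestors: {Eta}
Walk up from Kappa: Kappa (not in ancestors of Beta), Alpha (not in ancestors of Beta), Eta (in ancestors of Beta)
Deepest common ancestor (LCA) = Eta

Answer: Eta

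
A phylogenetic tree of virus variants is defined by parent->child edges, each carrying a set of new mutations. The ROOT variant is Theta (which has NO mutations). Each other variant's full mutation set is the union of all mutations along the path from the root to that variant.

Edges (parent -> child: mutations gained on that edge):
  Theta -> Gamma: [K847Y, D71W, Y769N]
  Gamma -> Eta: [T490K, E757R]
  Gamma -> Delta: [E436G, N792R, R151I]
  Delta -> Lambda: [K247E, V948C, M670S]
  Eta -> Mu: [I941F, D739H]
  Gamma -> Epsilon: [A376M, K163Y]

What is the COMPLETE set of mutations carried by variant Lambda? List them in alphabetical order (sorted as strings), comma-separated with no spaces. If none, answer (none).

Answer: D71W,E436G,K247E,K847Y,M670S,N792R,R151I,V948C,Y769N

Derivation:
At Theta: gained [] -> total []
At Gamma: gained ['K847Y', 'D71W', 'Y769N'] -> total ['D71W', 'K847Y', 'Y769N']
At Delta: gained ['E436G', 'N792R', 'R151I'] -> total ['D71W', 'E436G', 'K847Y', 'N792R', 'R151I', 'Y769N']
At Lambda: gained ['K247E', 'V948C', 'M670S'] -> total ['D71W', 'E436G', 'K247E', 'K847Y', 'M670S', 'N792R', 'R151I', 'V948C', 'Y769N']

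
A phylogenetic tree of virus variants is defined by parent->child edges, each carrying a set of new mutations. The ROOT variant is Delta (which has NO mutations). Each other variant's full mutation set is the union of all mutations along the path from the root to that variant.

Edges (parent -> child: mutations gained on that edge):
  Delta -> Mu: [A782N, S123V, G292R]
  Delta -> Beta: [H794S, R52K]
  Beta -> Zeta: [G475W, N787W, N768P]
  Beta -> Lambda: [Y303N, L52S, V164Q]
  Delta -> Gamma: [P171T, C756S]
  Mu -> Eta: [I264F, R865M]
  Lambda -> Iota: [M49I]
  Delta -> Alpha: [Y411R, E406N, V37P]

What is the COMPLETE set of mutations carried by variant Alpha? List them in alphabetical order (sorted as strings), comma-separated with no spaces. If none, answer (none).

At Delta: gained [] -> total []
At Alpha: gained ['Y411R', 'E406N', 'V37P'] -> total ['E406N', 'V37P', 'Y411R']

Answer: E406N,V37P,Y411R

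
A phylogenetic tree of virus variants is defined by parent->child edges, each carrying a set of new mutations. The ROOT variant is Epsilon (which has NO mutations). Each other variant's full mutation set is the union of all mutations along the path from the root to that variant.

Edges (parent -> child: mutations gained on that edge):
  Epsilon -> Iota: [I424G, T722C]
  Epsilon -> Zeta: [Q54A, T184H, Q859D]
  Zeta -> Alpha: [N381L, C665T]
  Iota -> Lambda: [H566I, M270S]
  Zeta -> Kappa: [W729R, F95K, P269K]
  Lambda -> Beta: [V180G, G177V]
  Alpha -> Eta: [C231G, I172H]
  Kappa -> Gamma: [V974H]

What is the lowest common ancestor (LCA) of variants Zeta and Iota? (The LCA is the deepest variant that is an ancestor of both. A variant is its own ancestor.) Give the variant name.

Answer: Epsilon

Derivation:
Path from root to Zeta: Epsilon -> Zeta
  ancestors of Zeta: {Epsilon, Zeta}
Path from root to Iota: Epsilon -> Iota
  ancestors of Iota: {Epsilon, Iota}
Common ancestors: {Epsilon}
Walk up from Iota: Iota (not in ancestors of Zeta), Epsilon (in ancestors of Zeta)
Deepest common ancestor (LCA) = Epsilon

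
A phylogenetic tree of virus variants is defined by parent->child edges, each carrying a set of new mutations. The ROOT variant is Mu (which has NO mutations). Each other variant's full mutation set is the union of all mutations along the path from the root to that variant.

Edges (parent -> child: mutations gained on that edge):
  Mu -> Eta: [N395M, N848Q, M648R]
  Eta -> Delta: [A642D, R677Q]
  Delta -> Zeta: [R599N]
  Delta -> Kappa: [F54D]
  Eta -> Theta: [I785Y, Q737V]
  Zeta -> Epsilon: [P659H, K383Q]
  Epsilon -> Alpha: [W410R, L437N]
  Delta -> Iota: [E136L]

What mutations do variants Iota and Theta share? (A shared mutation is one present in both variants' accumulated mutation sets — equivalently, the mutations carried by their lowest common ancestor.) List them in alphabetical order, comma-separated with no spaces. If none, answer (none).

Accumulating mutations along path to Iota:
  At Mu: gained [] -> total []
  At Eta: gained ['N395M', 'N848Q', 'M648R'] -> total ['M648R', 'N395M', 'N848Q']
  At Delta: gained ['A642D', 'R677Q'] -> total ['A642D', 'M648R', 'N395M', 'N848Q', 'R677Q']
  At Iota: gained ['E136L'] -> total ['A642D', 'E136L', 'M648R', 'N395M', 'N848Q', 'R677Q']
Mutations(Iota) = ['A642D', 'E136L', 'M648R', 'N395M', 'N848Q', 'R677Q']
Accumulating mutations along path to Theta:
  At Mu: gained [] -> total []
  At Eta: gained ['N395M', 'N848Q', 'M648R'] -> total ['M648R', 'N395M', 'N848Q']
  At Theta: gained ['I785Y', 'Q737V'] -> total ['I785Y', 'M648R', 'N395M', 'N848Q', 'Q737V']
Mutations(Theta) = ['I785Y', 'M648R', 'N395M', 'N848Q', 'Q737V']
Intersection: ['A642D', 'E136L', 'M648R', 'N395M', 'N848Q', 'R677Q'] ∩ ['I785Y', 'M648R', 'N395M', 'N848Q', 'Q737V'] = ['M648R', 'N395M', 'N848Q']

Answer: M648R,N395M,N848Q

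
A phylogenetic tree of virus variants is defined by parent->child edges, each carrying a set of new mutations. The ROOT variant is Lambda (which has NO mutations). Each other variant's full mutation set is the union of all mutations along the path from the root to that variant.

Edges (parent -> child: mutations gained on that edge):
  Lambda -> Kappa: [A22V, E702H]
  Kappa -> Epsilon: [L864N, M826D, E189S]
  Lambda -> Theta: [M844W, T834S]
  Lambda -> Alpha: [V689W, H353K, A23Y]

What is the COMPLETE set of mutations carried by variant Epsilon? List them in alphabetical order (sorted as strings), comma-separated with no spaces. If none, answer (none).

At Lambda: gained [] -> total []
At Kappa: gained ['A22V', 'E702H'] -> total ['A22V', 'E702H']
At Epsilon: gained ['L864N', 'M826D', 'E189S'] -> total ['A22V', 'E189S', 'E702H', 'L864N', 'M826D']

Answer: A22V,E189S,E702H,L864N,M826D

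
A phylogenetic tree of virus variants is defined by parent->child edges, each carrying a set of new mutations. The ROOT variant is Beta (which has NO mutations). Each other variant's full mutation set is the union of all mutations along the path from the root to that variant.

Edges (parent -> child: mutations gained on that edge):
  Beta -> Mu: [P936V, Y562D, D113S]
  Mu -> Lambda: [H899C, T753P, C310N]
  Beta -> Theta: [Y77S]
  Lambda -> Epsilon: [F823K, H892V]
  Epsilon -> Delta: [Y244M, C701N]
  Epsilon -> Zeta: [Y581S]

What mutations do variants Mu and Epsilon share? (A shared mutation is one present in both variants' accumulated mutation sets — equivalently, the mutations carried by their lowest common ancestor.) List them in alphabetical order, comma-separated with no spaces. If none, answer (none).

Accumulating mutations along path to Mu:
  At Beta: gained [] -> total []
  At Mu: gained ['P936V', 'Y562D', 'D113S'] -> total ['D113S', 'P936V', 'Y562D']
Mutations(Mu) = ['D113S', 'P936V', 'Y562D']
Accumulating mutations along path to Epsilon:
  At Beta: gained [] -> total []
  At Mu: gained ['P936V', 'Y562D', 'D113S'] -> total ['D113S', 'P936V', 'Y562D']
  At Lambda: gained ['H899C', 'T753P', 'C310N'] -> total ['C310N', 'D113S', 'H899C', 'P936V', 'T753P', 'Y562D']
  At Epsilon: gained ['F823K', 'H892V'] -> total ['C310N', 'D113S', 'F823K', 'H892V', 'H899C', 'P936V', 'T753P', 'Y562D']
Mutations(Epsilon) = ['C310N', 'D113S', 'F823K', 'H892V', 'H899C', 'P936V', 'T753P', 'Y562D']
Intersection: ['D113S', 'P936V', 'Y562D'] ∩ ['C310N', 'D113S', 'F823K', 'H892V', 'H899C', 'P936V', 'T753P', 'Y562D'] = ['D113S', 'P936V', 'Y562D']

Answer: D113S,P936V,Y562D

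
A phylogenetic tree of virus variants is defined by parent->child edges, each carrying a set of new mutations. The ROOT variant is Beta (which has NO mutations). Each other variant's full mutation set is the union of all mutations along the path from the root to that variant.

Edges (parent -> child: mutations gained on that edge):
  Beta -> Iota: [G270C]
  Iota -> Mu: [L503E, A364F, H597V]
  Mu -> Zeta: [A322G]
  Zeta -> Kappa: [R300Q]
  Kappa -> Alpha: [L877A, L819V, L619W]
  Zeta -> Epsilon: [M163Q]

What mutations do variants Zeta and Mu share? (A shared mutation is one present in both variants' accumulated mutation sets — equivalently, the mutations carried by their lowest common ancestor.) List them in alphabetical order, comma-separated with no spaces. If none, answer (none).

Answer: A364F,G270C,H597V,L503E

Derivation:
Accumulating mutations along path to Zeta:
  At Beta: gained [] -> total []
  At Iota: gained ['G270C'] -> total ['G270C']
  At Mu: gained ['L503E', 'A364F', 'H597V'] -> total ['A364F', 'G270C', 'H597V', 'L503E']
  At Zeta: gained ['A322G'] -> total ['A322G', 'A364F', 'G270C', 'H597V', 'L503E']
Mutations(Zeta) = ['A322G', 'A364F', 'G270C', 'H597V', 'L503E']
Accumulating mutations along path to Mu:
  At Beta: gained [] -> total []
  At Iota: gained ['G270C'] -> total ['G270C']
  At Mu: gained ['L503E', 'A364F', 'H597V'] -> total ['A364F', 'G270C', 'H597V', 'L503E']
Mutations(Mu) = ['A364F', 'G270C', 'H597V', 'L503E']
Intersection: ['A322G', 'A364F', 'G270C', 'H597V', 'L503E'] ∩ ['A364F', 'G270C', 'H597V', 'L503E'] = ['A364F', 'G270C', 'H597V', 'L503E']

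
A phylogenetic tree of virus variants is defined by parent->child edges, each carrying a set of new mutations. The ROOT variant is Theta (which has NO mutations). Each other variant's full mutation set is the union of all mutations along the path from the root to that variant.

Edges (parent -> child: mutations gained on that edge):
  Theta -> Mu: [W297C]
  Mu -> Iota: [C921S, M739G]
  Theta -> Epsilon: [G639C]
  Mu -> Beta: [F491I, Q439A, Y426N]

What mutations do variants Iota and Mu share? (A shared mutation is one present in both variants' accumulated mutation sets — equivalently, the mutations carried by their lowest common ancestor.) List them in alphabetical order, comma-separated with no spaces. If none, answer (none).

Accumulating mutations along path to Iota:
  At Theta: gained [] -> total []
  At Mu: gained ['W297C'] -> total ['W297C']
  At Iota: gained ['C921S', 'M739G'] -> total ['C921S', 'M739G', 'W297C']
Mutations(Iota) = ['C921S', 'M739G', 'W297C']
Accumulating mutations along path to Mu:
  At Theta: gained [] -> total []
  At Mu: gained ['W297C'] -> total ['W297C']
Mutations(Mu) = ['W297C']
Intersection: ['C921S', 'M739G', 'W297C'] ∩ ['W297C'] = ['W297C']

Answer: W297C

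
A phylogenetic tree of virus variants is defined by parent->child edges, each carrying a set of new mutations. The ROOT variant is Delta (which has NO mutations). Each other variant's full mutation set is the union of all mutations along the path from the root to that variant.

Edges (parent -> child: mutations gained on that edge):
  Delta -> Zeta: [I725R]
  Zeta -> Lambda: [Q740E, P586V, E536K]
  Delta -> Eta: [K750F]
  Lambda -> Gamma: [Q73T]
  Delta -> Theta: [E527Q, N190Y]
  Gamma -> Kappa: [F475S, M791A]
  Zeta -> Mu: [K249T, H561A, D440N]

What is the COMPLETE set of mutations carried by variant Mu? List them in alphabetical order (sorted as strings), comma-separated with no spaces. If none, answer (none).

At Delta: gained [] -> total []
At Zeta: gained ['I725R'] -> total ['I725R']
At Mu: gained ['K249T', 'H561A', 'D440N'] -> total ['D440N', 'H561A', 'I725R', 'K249T']

Answer: D440N,H561A,I725R,K249T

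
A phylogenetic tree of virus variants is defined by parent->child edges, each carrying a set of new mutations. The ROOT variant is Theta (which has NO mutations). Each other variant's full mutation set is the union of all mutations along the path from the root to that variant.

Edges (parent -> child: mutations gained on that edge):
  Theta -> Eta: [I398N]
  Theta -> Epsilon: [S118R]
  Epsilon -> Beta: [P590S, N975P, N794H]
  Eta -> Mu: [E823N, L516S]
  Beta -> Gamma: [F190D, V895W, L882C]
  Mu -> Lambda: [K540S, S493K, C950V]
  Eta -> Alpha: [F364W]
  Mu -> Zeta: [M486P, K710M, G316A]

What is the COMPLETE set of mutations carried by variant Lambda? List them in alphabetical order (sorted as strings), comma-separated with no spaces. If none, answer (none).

Answer: C950V,E823N,I398N,K540S,L516S,S493K

Derivation:
At Theta: gained [] -> total []
At Eta: gained ['I398N'] -> total ['I398N']
At Mu: gained ['E823N', 'L516S'] -> total ['E823N', 'I398N', 'L516S']
At Lambda: gained ['K540S', 'S493K', 'C950V'] -> total ['C950V', 'E823N', 'I398N', 'K540S', 'L516S', 'S493K']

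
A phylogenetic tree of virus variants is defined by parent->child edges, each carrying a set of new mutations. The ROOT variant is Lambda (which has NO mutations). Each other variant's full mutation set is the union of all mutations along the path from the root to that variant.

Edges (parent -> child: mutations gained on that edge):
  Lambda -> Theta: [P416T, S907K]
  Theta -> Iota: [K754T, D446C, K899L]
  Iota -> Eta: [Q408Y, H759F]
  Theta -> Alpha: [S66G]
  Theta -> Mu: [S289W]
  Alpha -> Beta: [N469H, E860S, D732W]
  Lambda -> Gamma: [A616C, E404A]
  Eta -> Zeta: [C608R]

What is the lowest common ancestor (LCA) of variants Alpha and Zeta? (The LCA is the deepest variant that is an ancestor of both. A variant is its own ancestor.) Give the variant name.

Answer: Theta

Derivation:
Path from root to Alpha: Lambda -> Theta -> Alpha
  ancestors of Alpha: {Lambda, Theta, Alpha}
Path from root to Zeta: Lambda -> Theta -> Iota -> Eta -> Zeta
  ancestors of Zeta: {Lambda, Theta, Iota, Eta, Zeta}
Common ancestors: {Lambda, Theta}
Walk up from Zeta: Zeta (not in ancestors of Alpha), Eta (not in ancestors of Alpha), Iota (not in ancestors of Alpha), Theta (in ancestors of Alpha), Lambda (in ancestors of Alpha)
Deepest common ancestor (LCA) = Theta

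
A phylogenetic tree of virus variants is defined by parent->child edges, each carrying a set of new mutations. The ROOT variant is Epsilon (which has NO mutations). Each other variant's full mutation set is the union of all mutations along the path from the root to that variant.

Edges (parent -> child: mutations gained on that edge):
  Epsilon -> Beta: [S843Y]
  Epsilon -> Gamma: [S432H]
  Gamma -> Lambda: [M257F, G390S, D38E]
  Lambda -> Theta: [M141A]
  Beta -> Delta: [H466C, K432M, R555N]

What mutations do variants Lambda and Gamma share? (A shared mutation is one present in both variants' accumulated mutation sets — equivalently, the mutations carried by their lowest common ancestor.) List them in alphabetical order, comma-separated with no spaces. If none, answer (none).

Accumulating mutations along path to Lambda:
  At Epsilon: gained [] -> total []
  At Gamma: gained ['S432H'] -> total ['S432H']
  At Lambda: gained ['M257F', 'G390S', 'D38E'] -> total ['D38E', 'G390S', 'M257F', 'S432H']
Mutations(Lambda) = ['D38E', 'G390S', 'M257F', 'S432H']
Accumulating mutations along path to Gamma:
  At Epsilon: gained [] -> total []
  At Gamma: gained ['S432H'] -> total ['S432H']
Mutations(Gamma) = ['S432H']
Intersection: ['D38E', 'G390S', 'M257F', 'S432H'] ∩ ['S432H'] = ['S432H']

Answer: S432H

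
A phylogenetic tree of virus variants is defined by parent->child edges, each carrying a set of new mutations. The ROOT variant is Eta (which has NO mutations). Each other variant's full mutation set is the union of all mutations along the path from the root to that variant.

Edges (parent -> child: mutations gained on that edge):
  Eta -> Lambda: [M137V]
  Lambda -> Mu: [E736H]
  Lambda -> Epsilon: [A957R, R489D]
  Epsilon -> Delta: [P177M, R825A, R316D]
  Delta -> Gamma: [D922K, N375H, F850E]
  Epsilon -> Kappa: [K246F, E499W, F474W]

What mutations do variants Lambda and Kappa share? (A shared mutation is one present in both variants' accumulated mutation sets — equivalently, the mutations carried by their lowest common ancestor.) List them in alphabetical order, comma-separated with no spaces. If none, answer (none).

Answer: M137V

Derivation:
Accumulating mutations along path to Lambda:
  At Eta: gained [] -> total []
  At Lambda: gained ['M137V'] -> total ['M137V']
Mutations(Lambda) = ['M137V']
Accumulating mutations along path to Kappa:
  At Eta: gained [] -> total []
  At Lambda: gained ['M137V'] -> total ['M137V']
  At Epsilon: gained ['A957R', 'R489D'] -> total ['A957R', 'M137V', 'R489D']
  At Kappa: gained ['K246F', 'E499W', 'F474W'] -> total ['A957R', 'E499W', 'F474W', 'K246F', 'M137V', 'R489D']
Mutations(Kappa) = ['A957R', 'E499W', 'F474W', 'K246F', 'M137V', 'R489D']
Intersection: ['M137V'] ∩ ['A957R', 'E499W', 'F474W', 'K246F', 'M137V', 'R489D'] = ['M137V']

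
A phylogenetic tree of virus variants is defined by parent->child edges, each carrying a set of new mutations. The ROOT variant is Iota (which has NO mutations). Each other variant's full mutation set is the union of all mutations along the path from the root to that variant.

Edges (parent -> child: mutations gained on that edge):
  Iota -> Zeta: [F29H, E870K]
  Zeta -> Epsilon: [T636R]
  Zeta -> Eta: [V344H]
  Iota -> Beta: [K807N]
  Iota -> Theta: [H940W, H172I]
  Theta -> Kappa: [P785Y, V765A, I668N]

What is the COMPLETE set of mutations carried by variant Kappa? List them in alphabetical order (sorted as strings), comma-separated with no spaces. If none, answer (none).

Answer: H172I,H940W,I668N,P785Y,V765A

Derivation:
At Iota: gained [] -> total []
At Theta: gained ['H940W', 'H172I'] -> total ['H172I', 'H940W']
At Kappa: gained ['P785Y', 'V765A', 'I668N'] -> total ['H172I', 'H940W', 'I668N', 'P785Y', 'V765A']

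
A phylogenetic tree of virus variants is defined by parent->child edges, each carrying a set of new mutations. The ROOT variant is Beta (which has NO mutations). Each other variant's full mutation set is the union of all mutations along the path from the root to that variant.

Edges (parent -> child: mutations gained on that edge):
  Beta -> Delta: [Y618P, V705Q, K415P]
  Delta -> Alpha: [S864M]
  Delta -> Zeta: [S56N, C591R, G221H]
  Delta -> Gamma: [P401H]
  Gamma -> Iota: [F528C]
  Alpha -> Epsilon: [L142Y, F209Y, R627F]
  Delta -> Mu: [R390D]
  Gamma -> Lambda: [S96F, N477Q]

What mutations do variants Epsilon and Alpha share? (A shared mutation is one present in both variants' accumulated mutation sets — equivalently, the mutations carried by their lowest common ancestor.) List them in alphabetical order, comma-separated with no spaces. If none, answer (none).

Accumulating mutations along path to Epsilon:
  At Beta: gained [] -> total []
  At Delta: gained ['Y618P', 'V705Q', 'K415P'] -> total ['K415P', 'V705Q', 'Y618P']
  At Alpha: gained ['S864M'] -> total ['K415P', 'S864M', 'V705Q', 'Y618P']
  At Epsilon: gained ['L142Y', 'F209Y', 'R627F'] -> total ['F209Y', 'K415P', 'L142Y', 'R627F', 'S864M', 'V705Q', 'Y618P']
Mutations(Epsilon) = ['F209Y', 'K415P', 'L142Y', 'R627F', 'S864M', 'V705Q', 'Y618P']
Accumulating mutations along path to Alpha:
  At Beta: gained [] -> total []
  At Delta: gained ['Y618P', 'V705Q', 'K415P'] -> total ['K415P', 'V705Q', 'Y618P']
  At Alpha: gained ['S864M'] -> total ['K415P', 'S864M', 'V705Q', 'Y618P']
Mutations(Alpha) = ['K415P', 'S864M', 'V705Q', 'Y618P']
Intersection: ['F209Y', 'K415P', 'L142Y', 'R627F', 'S864M', 'V705Q', 'Y618P'] ∩ ['K415P', 'S864M', 'V705Q', 'Y618P'] = ['K415P', 'S864M', 'V705Q', 'Y618P']

Answer: K415P,S864M,V705Q,Y618P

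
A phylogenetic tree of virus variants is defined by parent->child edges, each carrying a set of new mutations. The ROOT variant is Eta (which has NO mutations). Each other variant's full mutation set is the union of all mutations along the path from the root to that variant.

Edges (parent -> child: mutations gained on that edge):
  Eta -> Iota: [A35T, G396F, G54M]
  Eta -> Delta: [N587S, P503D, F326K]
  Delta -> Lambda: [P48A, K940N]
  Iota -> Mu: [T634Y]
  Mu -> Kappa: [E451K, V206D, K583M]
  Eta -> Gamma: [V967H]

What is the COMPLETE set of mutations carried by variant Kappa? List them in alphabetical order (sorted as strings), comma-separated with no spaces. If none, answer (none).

At Eta: gained [] -> total []
At Iota: gained ['A35T', 'G396F', 'G54M'] -> total ['A35T', 'G396F', 'G54M']
At Mu: gained ['T634Y'] -> total ['A35T', 'G396F', 'G54M', 'T634Y']
At Kappa: gained ['E451K', 'V206D', 'K583M'] -> total ['A35T', 'E451K', 'G396F', 'G54M', 'K583M', 'T634Y', 'V206D']

Answer: A35T,E451K,G396F,G54M,K583M,T634Y,V206D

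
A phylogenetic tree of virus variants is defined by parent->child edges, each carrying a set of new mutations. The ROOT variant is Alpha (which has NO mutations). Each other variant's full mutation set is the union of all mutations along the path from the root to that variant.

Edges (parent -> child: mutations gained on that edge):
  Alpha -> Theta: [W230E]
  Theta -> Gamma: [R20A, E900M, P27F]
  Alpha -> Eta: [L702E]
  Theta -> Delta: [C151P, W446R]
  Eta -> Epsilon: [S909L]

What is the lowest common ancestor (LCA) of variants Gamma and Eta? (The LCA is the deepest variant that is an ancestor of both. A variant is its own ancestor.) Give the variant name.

Answer: Alpha

Derivation:
Path from root to Gamma: Alpha -> Theta -> Gamma
  ancestors of Gamma: {Alpha, Theta, Gamma}
Path from root to Eta: Alpha -> Eta
  ancestors of Eta: {Alpha, Eta}
Common ancestors: {Alpha}
Walk up from Eta: Eta (not in ancestors of Gamma), Alpha (in ancestors of Gamma)
Deepest common ancestor (LCA) = Alpha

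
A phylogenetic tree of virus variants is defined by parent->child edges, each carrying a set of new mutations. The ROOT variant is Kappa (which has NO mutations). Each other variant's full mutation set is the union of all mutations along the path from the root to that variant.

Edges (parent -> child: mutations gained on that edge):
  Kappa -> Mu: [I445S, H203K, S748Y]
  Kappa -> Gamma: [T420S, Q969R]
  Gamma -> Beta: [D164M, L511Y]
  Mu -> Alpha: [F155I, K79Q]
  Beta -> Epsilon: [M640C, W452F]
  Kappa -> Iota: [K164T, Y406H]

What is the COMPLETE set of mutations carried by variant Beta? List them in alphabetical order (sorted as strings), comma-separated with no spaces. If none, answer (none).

At Kappa: gained [] -> total []
At Gamma: gained ['T420S', 'Q969R'] -> total ['Q969R', 'T420S']
At Beta: gained ['D164M', 'L511Y'] -> total ['D164M', 'L511Y', 'Q969R', 'T420S']

Answer: D164M,L511Y,Q969R,T420S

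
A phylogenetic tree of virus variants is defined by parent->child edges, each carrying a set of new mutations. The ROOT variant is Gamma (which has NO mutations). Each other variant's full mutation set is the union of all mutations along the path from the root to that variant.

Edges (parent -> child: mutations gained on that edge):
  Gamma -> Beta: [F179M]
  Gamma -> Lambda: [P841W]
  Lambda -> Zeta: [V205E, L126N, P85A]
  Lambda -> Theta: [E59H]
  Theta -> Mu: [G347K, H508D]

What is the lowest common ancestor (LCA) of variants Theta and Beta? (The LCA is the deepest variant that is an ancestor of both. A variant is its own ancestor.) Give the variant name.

Answer: Gamma

Derivation:
Path from root to Theta: Gamma -> Lambda -> Theta
  ancestors of Theta: {Gamma, Lambda, Theta}
Path from root to Beta: Gamma -> Beta
  ancestors of Beta: {Gamma, Beta}
Common ancestors: {Gamma}
Walk up from Beta: Beta (not in ancestors of Theta), Gamma (in ancestors of Theta)
Deepest common ancestor (LCA) = Gamma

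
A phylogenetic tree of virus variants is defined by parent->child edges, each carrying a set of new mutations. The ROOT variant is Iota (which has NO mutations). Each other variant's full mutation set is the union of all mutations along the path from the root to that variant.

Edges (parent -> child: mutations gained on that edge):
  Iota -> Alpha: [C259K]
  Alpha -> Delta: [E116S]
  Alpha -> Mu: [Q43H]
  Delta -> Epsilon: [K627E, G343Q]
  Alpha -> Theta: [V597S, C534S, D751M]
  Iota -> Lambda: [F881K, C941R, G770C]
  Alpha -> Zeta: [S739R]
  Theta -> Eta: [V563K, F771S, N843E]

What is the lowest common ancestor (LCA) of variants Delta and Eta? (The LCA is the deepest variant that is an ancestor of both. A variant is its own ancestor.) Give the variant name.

Answer: Alpha

Derivation:
Path from root to Delta: Iota -> Alpha -> Delta
  ancestors of Delta: {Iota, Alpha, Delta}
Path from root to Eta: Iota -> Alpha -> Theta -> Eta
  ancestors of Eta: {Iota, Alpha, Theta, Eta}
Common ancestors: {Iota, Alpha}
Walk up from Eta: Eta (not in ancestors of Delta), Theta (not in ancestors of Delta), Alpha (in ancestors of Delta), Iota (in ancestors of Delta)
Deepest common ancestor (LCA) = Alpha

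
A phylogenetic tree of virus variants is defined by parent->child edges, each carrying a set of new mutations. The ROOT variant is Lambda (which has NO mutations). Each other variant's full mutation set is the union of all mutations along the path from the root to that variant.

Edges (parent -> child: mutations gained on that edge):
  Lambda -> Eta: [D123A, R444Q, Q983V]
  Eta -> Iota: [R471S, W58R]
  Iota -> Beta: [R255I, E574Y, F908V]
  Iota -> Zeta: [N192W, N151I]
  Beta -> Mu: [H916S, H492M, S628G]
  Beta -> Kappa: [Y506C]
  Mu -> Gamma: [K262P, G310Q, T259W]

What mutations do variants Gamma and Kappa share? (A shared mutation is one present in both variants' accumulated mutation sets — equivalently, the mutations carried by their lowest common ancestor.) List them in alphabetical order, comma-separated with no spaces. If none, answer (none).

Answer: D123A,E574Y,F908V,Q983V,R255I,R444Q,R471S,W58R

Derivation:
Accumulating mutations along path to Gamma:
  At Lambda: gained [] -> total []
  At Eta: gained ['D123A', 'R444Q', 'Q983V'] -> total ['D123A', 'Q983V', 'R444Q']
  At Iota: gained ['R471S', 'W58R'] -> total ['D123A', 'Q983V', 'R444Q', 'R471S', 'W58R']
  At Beta: gained ['R255I', 'E574Y', 'F908V'] -> total ['D123A', 'E574Y', 'F908V', 'Q983V', 'R255I', 'R444Q', 'R471S', 'W58R']
  At Mu: gained ['H916S', 'H492M', 'S628G'] -> total ['D123A', 'E574Y', 'F908V', 'H492M', 'H916S', 'Q983V', 'R255I', 'R444Q', 'R471S', 'S628G', 'W58R']
  At Gamma: gained ['K262P', 'G310Q', 'T259W'] -> total ['D123A', 'E574Y', 'F908V', 'G310Q', 'H492M', 'H916S', 'K262P', 'Q983V', 'R255I', 'R444Q', 'R471S', 'S628G', 'T259W', 'W58R']
Mutations(Gamma) = ['D123A', 'E574Y', 'F908V', 'G310Q', 'H492M', 'H916S', 'K262P', 'Q983V', 'R255I', 'R444Q', 'R471S', 'S628G', 'T259W', 'W58R']
Accumulating mutations along path to Kappa:
  At Lambda: gained [] -> total []
  At Eta: gained ['D123A', 'R444Q', 'Q983V'] -> total ['D123A', 'Q983V', 'R444Q']
  At Iota: gained ['R471S', 'W58R'] -> total ['D123A', 'Q983V', 'R444Q', 'R471S', 'W58R']
  At Beta: gained ['R255I', 'E574Y', 'F908V'] -> total ['D123A', 'E574Y', 'F908V', 'Q983V', 'R255I', 'R444Q', 'R471S', 'W58R']
  At Kappa: gained ['Y506C'] -> total ['D123A', 'E574Y', 'F908V', 'Q983V', 'R255I', 'R444Q', 'R471S', 'W58R', 'Y506C']
Mutations(Kappa) = ['D123A', 'E574Y', 'F908V', 'Q983V', 'R255I', 'R444Q', 'R471S', 'W58R', 'Y506C']
Intersection: ['D123A', 'E574Y', 'F908V', 'G310Q', 'H492M', 'H916S', 'K262P', 'Q983V', 'R255I', 'R444Q', 'R471S', 'S628G', 'T259W', 'W58R'] ∩ ['D123A', 'E574Y', 'F908V', 'Q983V', 'R255I', 'R444Q', 'R471S', 'W58R', 'Y506C'] = ['D123A', 'E574Y', 'F908V', 'Q983V', 'R255I', 'R444Q', 'R471S', 'W58R']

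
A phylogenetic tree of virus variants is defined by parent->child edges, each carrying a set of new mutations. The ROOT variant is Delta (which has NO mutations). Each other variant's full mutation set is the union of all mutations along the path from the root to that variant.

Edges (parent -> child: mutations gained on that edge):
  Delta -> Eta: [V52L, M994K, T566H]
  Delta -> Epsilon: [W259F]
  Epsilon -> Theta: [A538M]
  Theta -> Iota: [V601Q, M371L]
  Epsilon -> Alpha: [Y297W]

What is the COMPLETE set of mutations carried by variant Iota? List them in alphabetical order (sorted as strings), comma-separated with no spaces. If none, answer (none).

At Delta: gained [] -> total []
At Epsilon: gained ['W259F'] -> total ['W259F']
At Theta: gained ['A538M'] -> total ['A538M', 'W259F']
At Iota: gained ['V601Q', 'M371L'] -> total ['A538M', 'M371L', 'V601Q', 'W259F']

Answer: A538M,M371L,V601Q,W259F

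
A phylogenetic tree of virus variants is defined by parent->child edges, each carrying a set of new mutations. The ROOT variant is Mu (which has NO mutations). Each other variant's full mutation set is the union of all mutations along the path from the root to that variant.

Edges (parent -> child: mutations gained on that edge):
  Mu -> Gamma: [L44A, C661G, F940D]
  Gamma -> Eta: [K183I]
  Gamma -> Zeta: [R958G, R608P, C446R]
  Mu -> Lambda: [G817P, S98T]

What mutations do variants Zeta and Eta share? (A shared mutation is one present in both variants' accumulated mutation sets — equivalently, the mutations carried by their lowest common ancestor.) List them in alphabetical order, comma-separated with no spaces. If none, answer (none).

Accumulating mutations along path to Zeta:
  At Mu: gained [] -> total []
  At Gamma: gained ['L44A', 'C661G', 'F940D'] -> total ['C661G', 'F940D', 'L44A']
  At Zeta: gained ['R958G', 'R608P', 'C446R'] -> total ['C446R', 'C661G', 'F940D', 'L44A', 'R608P', 'R958G']
Mutations(Zeta) = ['C446R', 'C661G', 'F940D', 'L44A', 'R608P', 'R958G']
Accumulating mutations along path to Eta:
  At Mu: gained [] -> total []
  At Gamma: gained ['L44A', 'C661G', 'F940D'] -> total ['C661G', 'F940D', 'L44A']
  At Eta: gained ['K183I'] -> total ['C661G', 'F940D', 'K183I', 'L44A']
Mutations(Eta) = ['C661G', 'F940D', 'K183I', 'L44A']
Intersection: ['C446R', 'C661G', 'F940D', 'L44A', 'R608P', 'R958G'] ∩ ['C661G', 'F940D', 'K183I', 'L44A'] = ['C661G', 'F940D', 'L44A']

Answer: C661G,F940D,L44A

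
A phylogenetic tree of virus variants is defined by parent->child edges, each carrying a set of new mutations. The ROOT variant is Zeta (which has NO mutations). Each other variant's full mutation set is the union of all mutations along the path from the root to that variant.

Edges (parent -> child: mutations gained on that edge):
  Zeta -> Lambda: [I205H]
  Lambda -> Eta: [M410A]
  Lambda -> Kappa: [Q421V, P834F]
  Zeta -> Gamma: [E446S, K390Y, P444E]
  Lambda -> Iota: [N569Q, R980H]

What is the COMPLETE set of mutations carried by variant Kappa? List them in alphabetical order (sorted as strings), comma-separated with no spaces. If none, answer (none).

Answer: I205H,P834F,Q421V

Derivation:
At Zeta: gained [] -> total []
At Lambda: gained ['I205H'] -> total ['I205H']
At Kappa: gained ['Q421V', 'P834F'] -> total ['I205H', 'P834F', 'Q421V']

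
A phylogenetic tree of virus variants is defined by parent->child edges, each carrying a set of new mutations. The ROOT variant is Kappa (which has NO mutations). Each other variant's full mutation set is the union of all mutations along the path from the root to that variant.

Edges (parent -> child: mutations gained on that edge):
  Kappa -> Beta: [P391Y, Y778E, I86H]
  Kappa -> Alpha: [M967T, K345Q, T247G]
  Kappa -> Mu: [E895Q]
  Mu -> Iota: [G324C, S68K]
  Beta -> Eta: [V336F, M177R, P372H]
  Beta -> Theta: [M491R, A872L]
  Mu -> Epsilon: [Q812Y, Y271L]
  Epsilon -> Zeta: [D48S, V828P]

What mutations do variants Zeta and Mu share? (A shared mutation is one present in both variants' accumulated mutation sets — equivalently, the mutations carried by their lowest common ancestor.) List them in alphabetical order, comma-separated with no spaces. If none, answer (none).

Accumulating mutations along path to Zeta:
  At Kappa: gained [] -> total []
  At Mu: gained ['E895Q'] -> total ['E895Q']
  At Epsilon: gained ['Q812Y', 'Y271L'] -> total ['E895Q', 'Q812Y', 'Y271L']
  At Zeta: gained ['D48S', 'V828P'] -> total ['D48S', 'E895Q', 'Q812Y', 'V828P', 'Y271L']
Mutations(Zeta) = ['D48S', 'E895Q', 'Q812Y', 'V828P', 'Y271L']
Accumulating mutations along path to Mu:
  At Kappa: gained [] -> total []
  At Mu: gained ['E895Q'] -> total ['E895Q']
Mutations(Mu) = ['E895Q']
Intersection: ['D48S', 'E895Q', 'Q812Y', 'V828P', 'Y271L'] ∩ ['E895Q'] = ['E895Q']

Answer: E895Q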